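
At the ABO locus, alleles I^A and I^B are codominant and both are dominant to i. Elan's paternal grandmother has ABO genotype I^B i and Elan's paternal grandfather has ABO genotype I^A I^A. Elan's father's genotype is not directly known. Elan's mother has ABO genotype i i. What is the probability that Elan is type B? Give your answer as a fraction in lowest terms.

1/4

Elan's father's ABO genotype from I^B i × I^A I^A: 1/2 I^A I^B, 1/2 I^A i.
Crossing each possibility with the mother i i and summing P(type B): 1/2·1/2 + 1/2·0 = 1/4.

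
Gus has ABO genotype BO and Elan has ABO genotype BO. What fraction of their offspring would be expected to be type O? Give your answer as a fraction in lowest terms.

ABO cross BO × BO → offspring phenotypes: 1/4 O, 3/4 B.
So P(type O) = 1/4.

1/4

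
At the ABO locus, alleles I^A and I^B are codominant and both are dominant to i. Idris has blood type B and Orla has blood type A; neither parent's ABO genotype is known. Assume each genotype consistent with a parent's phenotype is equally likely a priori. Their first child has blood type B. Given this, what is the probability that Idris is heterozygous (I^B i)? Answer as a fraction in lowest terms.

1/3

Possible genotypes: Idris ∈ {I^B I^B, I^B i}; Orla ∈ {I^A I^A, I^A i}.
Weight each parental genotype pair by prior × P(type-B child):
  I^B I^B × I^A i: posterior weight 2/3.
  I^B i × I^A i: posterior weight 1/3.
Sum the posterior weight over pairs where Idris is I^B i: 1/3.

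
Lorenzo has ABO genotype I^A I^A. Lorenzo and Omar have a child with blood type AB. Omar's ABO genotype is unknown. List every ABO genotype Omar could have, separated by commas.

For each candidate genotype of Omar, check whether crossing it with I^A I^A can produce every observed child phenotype.
  I^A I^A → possible child types {A} ✗
  I^A I^B → possible child types {A, AB} ✓
  I^A i → possible child types {A} ✗
  I^B I^B → possible child types {AB} ✓
  I^B i → possible child types {A, AB} ✓
  i i → possible child types {A} ✗

I^A I^B, I^B I^B, I^B i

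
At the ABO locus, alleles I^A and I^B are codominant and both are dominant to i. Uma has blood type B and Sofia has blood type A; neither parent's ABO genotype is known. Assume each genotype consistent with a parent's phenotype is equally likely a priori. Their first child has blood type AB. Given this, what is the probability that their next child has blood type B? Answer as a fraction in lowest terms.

5/36

Possible genotypes: Uma ∈ {I^B I^B, I^B i}; Sofia ∈ {I^A I^A, I^A i}.
Weight each parental genotype pair by prior × P(type-AB child):
  I^B I^B × I^A I^A: posterior weight 4/9; P(next child type B) = 0.
  I^B I^B × I^A i: posterior weight 2/9; P(next child type B) = 1/2.
  I^B i × I^A I^A: posterior weight 2/9; P(next child type B) = 0.
  I^B i × I^A i: posterior weight 1/9; P(next child type B) = 1/4.
Weighted sum = 5/36.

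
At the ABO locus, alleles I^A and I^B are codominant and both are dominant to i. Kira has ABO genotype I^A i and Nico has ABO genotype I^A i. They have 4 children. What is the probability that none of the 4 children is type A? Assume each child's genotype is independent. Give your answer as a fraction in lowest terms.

1/256

ABO cross I^A i × I^A i → 1/4 O, 3/4 A.
So P(type A) = 3/4 per child.
P(not type A) = 1/4 for one child; (1/4)^4 = 1/256.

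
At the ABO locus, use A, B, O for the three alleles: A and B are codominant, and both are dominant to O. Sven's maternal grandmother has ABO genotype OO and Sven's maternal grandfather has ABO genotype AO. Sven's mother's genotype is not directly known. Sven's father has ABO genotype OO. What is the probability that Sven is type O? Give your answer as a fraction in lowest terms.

3/4

Sven's mother's ABO genotype from OO × AO: 1/2 AO, 1/2 OO.
Crossing each possibility with the father OO and summing P(type O): 1/2·1/2 + 1/2·1 = 3/4.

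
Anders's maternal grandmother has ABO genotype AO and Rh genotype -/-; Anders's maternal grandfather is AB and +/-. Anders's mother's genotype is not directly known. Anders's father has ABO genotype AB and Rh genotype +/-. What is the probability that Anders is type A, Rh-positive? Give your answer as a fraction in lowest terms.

15/64

Anders's mother's ABO genotype from AO × AB: 1/4 AA, 1/4 AB, 1/4 AO, 1/4 BO.
Crossing each possibility with the father AB and summing P(type A): 1/4·1/2 + 1/4·1/4 + 1/4·1/2 + 1/4·1/4 = 3/8.
Similarly for Rh via the mother's Rh distribution: P(Rh+) = 5/8.
Independent loci: 3/8 × 5/8 = 15/64.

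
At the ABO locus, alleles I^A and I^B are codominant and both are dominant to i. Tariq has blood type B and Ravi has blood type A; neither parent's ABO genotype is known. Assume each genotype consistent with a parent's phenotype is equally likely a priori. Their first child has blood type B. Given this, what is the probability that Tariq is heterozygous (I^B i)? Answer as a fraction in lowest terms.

1/3

Possible genotypes: Tariq ∈ {I^B I^B, I^B i}; Ravi ∈ {I^A I^A, I^A i}.
Weight each parental genotype pair by prior × P(type-B child):
  I^B I^B × I^A i: posterior weight 2/3.
  I^B i × I^A i: posterior weight 1/3.
Sum the posterior weight over pairs where Tariq is I^B i: 1/3.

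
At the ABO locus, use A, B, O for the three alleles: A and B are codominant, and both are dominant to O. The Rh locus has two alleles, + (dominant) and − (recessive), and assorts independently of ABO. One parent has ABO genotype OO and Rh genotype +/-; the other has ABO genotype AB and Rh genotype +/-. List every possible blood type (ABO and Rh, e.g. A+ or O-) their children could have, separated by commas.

A+, A-, B+, B-

Gametes from OO × AB give offspring ABO genotypes AO, BO, i.e. phenotypes A, B.
Rh cross +/- × +/- → phenotypes Rh+, Rh-.
Combining independently: A+, A-, B+, B-.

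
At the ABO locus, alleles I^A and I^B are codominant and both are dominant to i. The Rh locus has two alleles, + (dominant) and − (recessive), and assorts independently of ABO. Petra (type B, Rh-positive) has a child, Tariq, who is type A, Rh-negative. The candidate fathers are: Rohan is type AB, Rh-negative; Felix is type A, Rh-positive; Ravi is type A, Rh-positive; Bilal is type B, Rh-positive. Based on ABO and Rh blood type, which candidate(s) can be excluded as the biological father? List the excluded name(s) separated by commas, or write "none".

A candidate is excluded only if no genotype consistent with his phenotype could produce a type A, Rh-negative child with a type B, Rh-positive mother.
Bilal (type B, Rh+): no genotype consistent with that phenotype can produce a type-A Rh- child with a type-B mother.

Bilal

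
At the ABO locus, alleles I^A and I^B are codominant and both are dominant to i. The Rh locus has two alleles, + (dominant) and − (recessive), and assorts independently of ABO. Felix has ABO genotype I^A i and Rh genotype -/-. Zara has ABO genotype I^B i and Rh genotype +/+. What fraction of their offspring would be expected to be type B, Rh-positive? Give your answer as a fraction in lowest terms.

ABO cross I^A i × I^B i → offspring phenotypes: 1/4 O, 1/4 A, 1/4 B, 1/4 AB.
Rh cross -/- × +/+ → 1 Rh+.
Independent loci: P(type B, Rh-positive) = 1/4 × 1 = 1/4.

1/4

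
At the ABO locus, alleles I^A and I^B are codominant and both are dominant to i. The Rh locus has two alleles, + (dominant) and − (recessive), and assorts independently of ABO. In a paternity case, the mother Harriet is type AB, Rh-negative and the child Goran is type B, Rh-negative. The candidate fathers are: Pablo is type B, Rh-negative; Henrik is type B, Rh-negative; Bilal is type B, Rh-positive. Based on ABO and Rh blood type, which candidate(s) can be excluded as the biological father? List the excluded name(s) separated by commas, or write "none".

A candidate is excluded only if no genotype consistent with his phenotype could produce a type B, Rh-negative child with a type AB, Rh-negative mother.
Every candidate has at least one consistent genotype combination, so none can be excluded.

none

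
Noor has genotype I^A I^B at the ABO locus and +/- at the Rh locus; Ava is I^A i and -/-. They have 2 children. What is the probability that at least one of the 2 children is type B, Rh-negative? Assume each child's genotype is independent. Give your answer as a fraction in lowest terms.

ABO cross I^A I^B × I^A i → 1/2 A, 1/4 B, 1/4 AB.
Rh cross +/- × -/- → 1/2 Rh+, 1/2 Rh-; so P(type B, Rh-negative) = 1/4 × 1/2 = 1/8 per child.
P(none) = (7/8)^2 = 49/64; P(at least one) = 1 − 49/64 = 15/64.

15/64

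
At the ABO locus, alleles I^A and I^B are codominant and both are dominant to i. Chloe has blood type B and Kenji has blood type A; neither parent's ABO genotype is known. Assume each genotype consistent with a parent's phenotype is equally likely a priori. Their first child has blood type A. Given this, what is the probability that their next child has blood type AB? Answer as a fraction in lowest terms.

Possible genotypes: Chloe ∈ {I^B I^B, I^B i}; Kenji ∈ {I^A I^A, I^A i}.
Weight each parental genotype pair by prior × P(type-A child):
  I^B i × I^A I^A: posterior weight 2/3; P(next child type AB) = 1/2.
  I^B i × I^A i: posterior weight 1/3; P(next child type AB) = 1/4.
Weighted sum = 5/12.

5/12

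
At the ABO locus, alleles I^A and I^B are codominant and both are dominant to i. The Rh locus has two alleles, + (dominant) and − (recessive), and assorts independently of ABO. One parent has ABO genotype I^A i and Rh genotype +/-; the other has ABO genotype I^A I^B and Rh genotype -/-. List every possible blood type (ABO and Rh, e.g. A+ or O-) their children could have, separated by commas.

A+, A-, B+, B-, AB+, AB-

Gametes from I^A i × I^A I^B give offspring ABO genotypes I^A I^A, I^A I^B, I^A i, I^B i, i.e. phenotypes A, B, AB.
Rh cross +/- × -/- → phenotypes Rh+, Rh-.
Combining independently: A+, A-, B+, B-, AB+, AB-.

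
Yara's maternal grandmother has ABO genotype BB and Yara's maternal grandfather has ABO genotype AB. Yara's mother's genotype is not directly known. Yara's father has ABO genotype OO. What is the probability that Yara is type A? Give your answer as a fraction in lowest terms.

Yara's mother's ABO genotype from BB × AB: 1/2 AB, 1/2 BB.
Crossing each possibility with the father OO and summing P(type A): 1/2·1/2 + 1/2·0 = 1/4.

1/4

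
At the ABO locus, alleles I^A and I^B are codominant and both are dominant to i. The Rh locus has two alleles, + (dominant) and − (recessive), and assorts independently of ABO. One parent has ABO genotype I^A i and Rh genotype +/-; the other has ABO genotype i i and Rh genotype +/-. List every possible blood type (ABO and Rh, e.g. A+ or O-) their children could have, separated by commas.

Gametes from I^A i × i i give offspring ABO genotypes I^A i, i i, i.e. phenotypes O, A.
Rh cross +/- × +/- → phenotypes Rh+, Rh-.
Combining independently: O+, O-, A+, A-.

O+, O-, A+, A-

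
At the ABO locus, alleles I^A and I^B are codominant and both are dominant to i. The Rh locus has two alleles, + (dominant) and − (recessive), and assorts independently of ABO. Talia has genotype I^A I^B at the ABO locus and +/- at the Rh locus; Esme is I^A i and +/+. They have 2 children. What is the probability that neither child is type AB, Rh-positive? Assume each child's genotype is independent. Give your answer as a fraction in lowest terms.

9/16

ABO cross I^A I^B × I^A i → 1/2 A, 1/4 B, 1/4 AB.
Rh cross +/- × +/+ → 1 Rh+; so P(type AB, Rh-positive) = 1/4 × 1 = 1/4 per child.
P(not type AB, Rh-positive) = 3/4 for one child; (3/4)^2 = 9/16.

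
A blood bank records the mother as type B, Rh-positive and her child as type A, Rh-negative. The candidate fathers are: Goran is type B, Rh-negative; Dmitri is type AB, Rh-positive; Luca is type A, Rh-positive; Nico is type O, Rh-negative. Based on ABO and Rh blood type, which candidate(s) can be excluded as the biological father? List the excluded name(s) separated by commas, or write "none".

Goran, Nico

A candidate is excluded only if no genotype consistent with his phenotype could produce a type A, Rh-negative child with a type B, Rh-positive mother.
Goran (type B, Rh-): no genotype consistent with that phenotype can produce a type-A Rh- child with a type-B mother.
Nico (type O, Rh-): no genotype consistent with that phenotype can produce a type-A Rh- child with a type-B mother.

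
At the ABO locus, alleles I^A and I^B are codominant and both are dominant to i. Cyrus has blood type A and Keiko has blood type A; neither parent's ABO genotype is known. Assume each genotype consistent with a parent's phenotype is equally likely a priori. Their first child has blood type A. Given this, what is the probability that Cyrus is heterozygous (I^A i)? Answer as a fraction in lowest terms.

7/15

Possible genotypes: Cyrus ∈ {I^A I^A, I^A i}; Keiko ∈ {I^A I^A, I^A i}.
Weight each parental genotype pair by prior × P(type-A child):
  I^A I^A × I^A I^A: posterior weight 4/15.
  I^A I^A × I^A i: posterior weight 4/15.
  I^A i × I^A I^A: posterior weight 4/15.
  I^A i × I^A i: posterior weight 1/5.
Sum the posterior weight over pairs where Cyrus is I^A i: 7/15.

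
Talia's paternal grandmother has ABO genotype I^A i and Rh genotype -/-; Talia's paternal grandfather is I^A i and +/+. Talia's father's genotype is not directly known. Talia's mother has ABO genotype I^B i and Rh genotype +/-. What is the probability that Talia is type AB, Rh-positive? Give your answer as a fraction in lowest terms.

Talia's father's ABO genotype from I^A i × I^A i: 1/4 I^A I^A, 1/2 I^A i, 1/4 i i.
Crossing each possibility with the mother I^B i and summing P(type AB): 1/4·1/2 + 1/2·1/4 + 1/4·0 = 1/4.
Similarly for Rh via the father's Rh distribution: P(Rh+) = 3/4.
Independent loci: 1/4 × 3/4 = 3/16.

3/16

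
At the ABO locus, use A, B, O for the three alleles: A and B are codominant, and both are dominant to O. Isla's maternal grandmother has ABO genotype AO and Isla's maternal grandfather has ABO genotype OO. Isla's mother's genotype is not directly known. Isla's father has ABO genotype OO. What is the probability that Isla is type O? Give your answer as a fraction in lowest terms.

Isla's mother's ABO genotype from AO × OO: 1/2 AO, 1/2 OO.
Crossing each possibility with the father OO and summing P(type O): 1/2·1/2 + 1/2·1 = 3/4.

3/4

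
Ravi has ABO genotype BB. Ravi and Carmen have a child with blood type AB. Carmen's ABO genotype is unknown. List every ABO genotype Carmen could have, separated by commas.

For each candidate genotype of Carmen, check whether crossing it with BB can produce every observed child phenotype.
  AA → possible child types {AB} ✓
  AB → possible child types {B, AB} ✓
  AO → possible child types {B, AB} ✓
  BB → possible child types {B} ✗
  BO → possible child types {B} ✗
  OO → possible child types {B} ✗

AA, AB, AO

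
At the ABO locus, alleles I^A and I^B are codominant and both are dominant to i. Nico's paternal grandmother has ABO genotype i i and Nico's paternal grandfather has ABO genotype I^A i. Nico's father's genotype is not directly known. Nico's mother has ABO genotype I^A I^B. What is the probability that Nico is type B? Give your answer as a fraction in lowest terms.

3/8

Nico's father's ABO genotype from i i × I^A i: 1/2 I^A i, 1/2 i i.
Crossing each possibility with the mother I^A I^B and summing P(type B): 1/2·1/4 + 1/2·1/2 = 3/8.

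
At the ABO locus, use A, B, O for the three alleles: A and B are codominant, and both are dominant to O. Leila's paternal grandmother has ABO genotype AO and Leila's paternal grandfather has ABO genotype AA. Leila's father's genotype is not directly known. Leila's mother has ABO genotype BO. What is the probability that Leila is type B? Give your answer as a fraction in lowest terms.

Leila's father's ABO genotype from AO × AA: 1/2 AA, 1/2 AO.
Crossing each possibility with the mother BO and summing P(type B): 1/2·0 + 1/2·1/4 = 1/8.

1/8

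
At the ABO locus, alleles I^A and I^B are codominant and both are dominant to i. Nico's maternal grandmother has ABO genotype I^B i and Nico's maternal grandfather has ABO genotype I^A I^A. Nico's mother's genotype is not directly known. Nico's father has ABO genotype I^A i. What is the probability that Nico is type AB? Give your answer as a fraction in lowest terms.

1/8

Nico's mother's ABO genotype from I^B i × I^A I^A: 1/2 I^A I^B, 1/2 I^A i.
Crossing each possibility with the father I^A i and summing P(type AB): 1/2·1/4 + 1/2·0 = 1/8.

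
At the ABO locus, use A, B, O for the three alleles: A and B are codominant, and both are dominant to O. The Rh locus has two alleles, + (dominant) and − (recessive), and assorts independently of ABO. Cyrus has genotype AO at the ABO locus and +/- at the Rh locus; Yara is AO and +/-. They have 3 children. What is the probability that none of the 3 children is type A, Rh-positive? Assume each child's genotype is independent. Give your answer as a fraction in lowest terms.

343/4096

ABO cross AO × AO → 1/4 O, 3/4 A.
Rh cross +/- × +/- → 3/4 Rh+, 1/4 Rh-; so P(type A, Rh-positive) = 3/4 × 3/4 = 9/16 per child.
P(not type A, Rh-positive) = 7/16 for one child; (7/16)^3 = 343/4096.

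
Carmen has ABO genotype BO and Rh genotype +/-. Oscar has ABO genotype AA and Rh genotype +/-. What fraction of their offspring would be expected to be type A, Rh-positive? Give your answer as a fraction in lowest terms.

3/8

ABO cross BO × AA → offspring phenotypes: 1/2 A, 1/2 AB.
Rh cross +/- × +/- → 3/4 Rh+, 1/4 Rh-.
Independent loci: P(type A, Rh-positive) = 1/2 × 3/4 = 3/8.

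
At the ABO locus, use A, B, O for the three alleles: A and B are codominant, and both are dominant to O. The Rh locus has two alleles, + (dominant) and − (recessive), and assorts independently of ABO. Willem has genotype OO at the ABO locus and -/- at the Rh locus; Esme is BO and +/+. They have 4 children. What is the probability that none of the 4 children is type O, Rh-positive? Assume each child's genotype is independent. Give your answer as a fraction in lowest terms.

ABO cross OO × BO → 1/2 O, 1/2 B.
Rh cross -/- × +/+ → 1 Rh+; so P(type O, Rh-positive) = 1/2 × 1 = 1/2 per child.
P(not type O, Rh-positive) = 1/2 for one child; (1/2)^4 = 1/16.

1/16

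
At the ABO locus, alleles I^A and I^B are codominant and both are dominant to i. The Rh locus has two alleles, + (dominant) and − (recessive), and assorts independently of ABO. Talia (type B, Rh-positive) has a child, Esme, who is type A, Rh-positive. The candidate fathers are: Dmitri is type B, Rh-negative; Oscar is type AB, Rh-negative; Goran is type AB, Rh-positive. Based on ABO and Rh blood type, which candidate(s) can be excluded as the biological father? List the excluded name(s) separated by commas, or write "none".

A candidate is excluded only if no genotype consistent with his phenotype could produce a type A, Rh-positive child with a type B, Rh-positive mother.
Dmitri (type B, Rh-): no genotype consistent with that phenotype can produce a type-A Rh+ child with a type-B mother.

Dmitri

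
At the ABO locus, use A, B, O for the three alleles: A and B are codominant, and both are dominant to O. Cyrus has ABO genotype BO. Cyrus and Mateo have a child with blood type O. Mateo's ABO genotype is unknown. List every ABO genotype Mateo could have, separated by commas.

AO, BO, OO

For each candidate genotype of Mateo, check whether crossing it with BO can produce every observed child phenotype.
  AA → possible child types {A, AB} ✗
  AB → possible child types {A, B, AB} ✗
  AO → possible child types {O, A, B, AB} ✓
  BB → possible child types {B} ✗
  BO → possible child types {O, B} ✓
  OO → possible child types {O, B} ✓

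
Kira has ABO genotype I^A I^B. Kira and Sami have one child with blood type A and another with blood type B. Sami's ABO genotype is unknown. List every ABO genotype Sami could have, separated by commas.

For each candidate genotype of Sami, check whether crossing it with I^A I^B can produce every observed child phenotype.
  I^A I^A → possible child types {A, AB} ✗
  I^A I^B → possible child types {A, B, AB} ✓
  I^A i → possible child types {A, B, AB} ✓
  I^B I^B → possible child types {B, AB} ✗
  I^B i → possible child types {A, B, AB} ✓
  i i → possible child types {A, B} ✓

I^A I^B, I^A i, I^B i, i i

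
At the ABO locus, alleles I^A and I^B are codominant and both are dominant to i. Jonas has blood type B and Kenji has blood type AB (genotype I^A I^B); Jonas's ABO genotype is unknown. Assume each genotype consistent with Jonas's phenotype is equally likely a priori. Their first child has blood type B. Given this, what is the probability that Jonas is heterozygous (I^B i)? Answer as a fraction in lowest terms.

Possible genotypes: Jonas ∈ {I^B I^B, I^B i}; Kenji ∈ {I^A I^B}.
Weight each parental genotype pair by prior × P(type-B child):
  I^B I^B × I^A I^B: posterior weight 1/2.
  I^B i × I^A I^B: posterior weight 1/2.
Sum the posterior weight over pairs where Jonas is I^B i: 1/2.

1/2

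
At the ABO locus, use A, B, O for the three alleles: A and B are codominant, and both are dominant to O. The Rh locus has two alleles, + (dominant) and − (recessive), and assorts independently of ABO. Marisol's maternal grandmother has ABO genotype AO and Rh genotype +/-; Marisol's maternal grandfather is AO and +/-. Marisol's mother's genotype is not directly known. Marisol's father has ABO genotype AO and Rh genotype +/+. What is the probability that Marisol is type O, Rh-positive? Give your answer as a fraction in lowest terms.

Marisol's mother's ABO genotype from AO × AO: 1/4 AA, 1/2 AO, 1/4 OO.
Crossing each possibility with the father AO and summing P(type O): 1/4·0 + 1/2·1/4 + 1/4·1/2 = 1/4.
Similarly for Rh via the mother's Rh distribution: P(Rh+) = 1.
Independent loci: 1/4 × 1 = 1/4.

1/4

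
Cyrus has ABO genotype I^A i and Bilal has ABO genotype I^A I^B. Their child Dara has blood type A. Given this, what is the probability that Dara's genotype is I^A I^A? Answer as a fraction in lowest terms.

1/2

Cross I^A i × I^A I^B → 1/4 I^A I^A, 1/4 I^A I^B, 1/4 I^A i, 1/4 I^B i.
Type-A genotypes among offspring: I^A I^A (1/4), I^A i (1/4); total 1/2.
P(I^A I^A | type A) = (1/4) / (1/2) = 1/2.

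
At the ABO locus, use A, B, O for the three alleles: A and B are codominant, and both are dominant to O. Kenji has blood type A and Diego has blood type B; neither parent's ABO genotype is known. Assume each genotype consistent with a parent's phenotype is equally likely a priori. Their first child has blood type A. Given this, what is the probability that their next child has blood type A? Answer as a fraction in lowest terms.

5/12

Possible genotypes: Kenji ∈ {AA, AO}; Diego ∈ {BB, BO}.
Weight each parental genotype pair by prior × P(type-A child):
  AA × BO: posterior weight 2/3; P(next child type A) = 1/2.
  AO × BO: posterior weight 1/3; P(next child type A) = 1/4.
Weighted sum = 5/12.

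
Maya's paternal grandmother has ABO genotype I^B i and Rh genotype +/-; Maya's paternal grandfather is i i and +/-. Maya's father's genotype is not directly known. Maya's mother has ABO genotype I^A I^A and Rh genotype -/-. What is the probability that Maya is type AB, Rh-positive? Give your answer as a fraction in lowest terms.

Maya's father's ABO genotype from I^B i × i i: 1/2 I^B i, 1/2 i i.
Crossing each possibility with the mother I^A I^A and summing P(type AB): 1/2·1/2 + 1/2·0 = 1/4.
Similarly for Rh via the father's Rh distribution: P(Rh+) = 1/2.
Independent loci: 1/4 × 1/2 = 1/8.

1/8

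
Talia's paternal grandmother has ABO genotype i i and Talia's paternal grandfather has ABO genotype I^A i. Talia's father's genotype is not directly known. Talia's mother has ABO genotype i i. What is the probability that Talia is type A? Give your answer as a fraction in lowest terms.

1/4

Talia's father's ABO genotype from i i × I^A i: 1/2 I^A i, 1/2 i i.
Crossing each possibility with the mother i i and summing P(type A): 1/2·1/2 + 1/2·0 = 1/4.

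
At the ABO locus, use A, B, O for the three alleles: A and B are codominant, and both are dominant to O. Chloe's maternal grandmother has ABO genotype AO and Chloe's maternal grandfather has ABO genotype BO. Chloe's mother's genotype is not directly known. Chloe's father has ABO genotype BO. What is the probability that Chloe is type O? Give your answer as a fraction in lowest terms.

1/4

Chloe's mother's ABO genotype from AO × BO: 1/4 AB, 1/4 AO, 1/4 BO, 1/4 OO.
Crossing each possibility with the father BO and summing P(type O): 1/4·0 + 1/4·1/4 + 1/4·1/4 + 1/4·1/2 = 1/4.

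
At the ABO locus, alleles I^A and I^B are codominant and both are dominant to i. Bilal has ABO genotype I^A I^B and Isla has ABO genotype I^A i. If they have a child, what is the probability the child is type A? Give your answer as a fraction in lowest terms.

1/2

ABO cross I^A I^B × I^A i → offspring phenotypes: 1/2 A, 1/4 B, 1/4 AB.
So P(type A) = 1/2.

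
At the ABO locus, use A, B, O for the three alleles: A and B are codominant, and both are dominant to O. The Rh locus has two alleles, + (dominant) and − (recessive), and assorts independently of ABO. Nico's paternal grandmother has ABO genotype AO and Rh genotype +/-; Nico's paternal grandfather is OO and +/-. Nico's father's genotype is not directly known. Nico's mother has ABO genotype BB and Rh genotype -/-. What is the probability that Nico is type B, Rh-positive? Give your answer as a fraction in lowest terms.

Nico's father's ABO genotype from AO × OO: 1/2 AO, 1/2 OO.
Crossing each possibility with the mother BB and summing P(type B): 1/2·1/2 + 1/2·1 = 3/4.
Similarly for Rh via the father's Rh distribution: P(Rh+) = 1/2.
Independent loci: 3/4 × 1/2 = 3/8.

3/8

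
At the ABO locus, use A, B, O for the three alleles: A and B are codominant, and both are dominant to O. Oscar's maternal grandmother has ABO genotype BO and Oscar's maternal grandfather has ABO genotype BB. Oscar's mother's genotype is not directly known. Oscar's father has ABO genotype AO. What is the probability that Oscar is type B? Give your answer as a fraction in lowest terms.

3/8

Oscar's mother's ABO genotype from BO × BB: 1/2 BB, 1/2 BO.
Crossing each possibility with the father AO and summing P(type B): 1/2·1/2 + 1/2·1/4 = 3/8.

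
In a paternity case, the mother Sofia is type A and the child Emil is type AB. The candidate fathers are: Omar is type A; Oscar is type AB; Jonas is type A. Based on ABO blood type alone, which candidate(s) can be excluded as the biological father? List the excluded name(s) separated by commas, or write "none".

A candidate is excluded only if no genotype consistent with his phenotype could produce a type AB child with a type A mother.
Omar (type A): no genotype consistent with that phenotype can produce a type-AB child with a type-A mother.
Jonas (type A): no genotype consistent with that phenotype can produce a type-AB child with a type-A mother.

Omar, Jonas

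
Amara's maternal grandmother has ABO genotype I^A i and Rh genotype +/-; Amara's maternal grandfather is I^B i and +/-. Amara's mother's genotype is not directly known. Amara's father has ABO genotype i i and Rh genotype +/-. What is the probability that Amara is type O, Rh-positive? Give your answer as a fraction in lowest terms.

Amara's mother's ABO genotype from I^A i × I^B i: 1/4 I^A I^B, 1/4 I^A i, 1/4 I^B i, 1/4 i i.
Crossing each possibility with the father i i and summing P(type O): 1/4·0 + 1/4·1/2 + 1/4·1/2 + 1/4·1 = 1/2.
Similarly for Rh via the mother's Rh distribution: P(Rh+) = 3/4.
Independent loci: 1/2 × 3/4 = 3/8.

3/8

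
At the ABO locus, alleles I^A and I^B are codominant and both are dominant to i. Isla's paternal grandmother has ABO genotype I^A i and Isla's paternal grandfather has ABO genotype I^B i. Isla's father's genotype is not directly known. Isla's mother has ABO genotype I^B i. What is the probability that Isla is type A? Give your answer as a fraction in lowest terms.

1/8

Isla's father's ABO genotype from I^A i × I^B i: 1/4 I^A I^B, 1/4 I^A i, 1/4 I^B i, 1/4 i i.
Crossing each possibility with the mother I^B i and summing P(type A): 1/4·1/4 + 1/4·1/4 + 1/4·0 + 1/4·0 = 1/8.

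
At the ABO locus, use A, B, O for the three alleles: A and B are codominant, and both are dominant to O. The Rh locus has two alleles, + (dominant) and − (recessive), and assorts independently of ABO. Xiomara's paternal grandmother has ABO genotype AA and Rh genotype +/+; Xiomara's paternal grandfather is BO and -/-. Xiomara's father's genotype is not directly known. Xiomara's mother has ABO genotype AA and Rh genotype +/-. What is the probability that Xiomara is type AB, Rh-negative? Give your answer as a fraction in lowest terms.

1/16

Xiomara's father's ABO genotype from AA × BO: 1/2 AB, 1/2 AO.
Crossing each possibility with the mother AA and summing P(type AB): 1/2·1/2 + 1/2·0 = 1/4.
Similarly for Rh via the father's Rh distribution: P(Rh-) = 1/4.
Independent loci: 1/4 × 1/4 = 1/16.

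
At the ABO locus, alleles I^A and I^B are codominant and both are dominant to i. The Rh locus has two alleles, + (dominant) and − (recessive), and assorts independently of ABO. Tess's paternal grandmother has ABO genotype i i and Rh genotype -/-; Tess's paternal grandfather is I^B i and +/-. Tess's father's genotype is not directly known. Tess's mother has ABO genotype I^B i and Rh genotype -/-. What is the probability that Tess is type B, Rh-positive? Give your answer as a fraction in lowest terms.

5/32

Tess's father's ABO genotype from i i × I^B i: 1/2 I^B i, 1/2 i i.
Crossing each possibility with the mother I^B i and summing P(type B): 1/2·3/4 + 1/2·1/2 = 5/8.
Similarly for Rh via the father's Rh distribution: P(Rh+) = 1/4.
Independent loci: 5/8 × 1/4 = 5/32.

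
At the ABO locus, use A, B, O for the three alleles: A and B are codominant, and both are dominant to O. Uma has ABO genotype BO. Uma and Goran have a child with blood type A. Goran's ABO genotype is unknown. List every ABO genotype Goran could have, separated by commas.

For each candidate genotype of Goran, check whether crossing it with BO can produce every observed child phenotype.
  AA → possible child types {A, AB} ✓
  AB → possible child types {A, B, AB} ✓
  AO → possible child types {O, A, B, AB} ✓
  BB → possible child types {B} ✗
  BO → possible child types {O, B} ✗
  OO → possible child types {O, B} ✗

AA, AB, AO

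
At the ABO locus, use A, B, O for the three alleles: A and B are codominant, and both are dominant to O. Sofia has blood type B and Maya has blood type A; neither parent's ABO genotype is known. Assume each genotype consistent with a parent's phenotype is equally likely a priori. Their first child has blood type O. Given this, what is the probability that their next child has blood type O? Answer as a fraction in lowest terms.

Possible genotypes: Sofia ∈ {BB, BO}; Maya ∈ {AA, AO}.
Weight each parental genotype pair by prior × P(type-O child):
  BO × AO: posterior weight 1; P(next child type O) = 1/4.
Weighted sum = 1/4.

1/4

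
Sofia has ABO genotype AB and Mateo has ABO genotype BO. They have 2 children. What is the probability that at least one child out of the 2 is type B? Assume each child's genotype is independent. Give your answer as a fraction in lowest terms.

ABO cross AB × BO → 1/4 A, 1/2 B, 1/4 AB.
So P(type B) = 1/2 per child.
P(none) = (1/2)^2 = 1/4; P(at least one) = 1 − 1/4 = 3/4.

3/4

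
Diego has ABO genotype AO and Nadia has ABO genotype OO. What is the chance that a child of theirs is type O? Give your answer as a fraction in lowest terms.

ABO cross AO × OO → offspring phenotypes: 1/2 O, 1/2 A.
So P(type O) = 1/2.

1/2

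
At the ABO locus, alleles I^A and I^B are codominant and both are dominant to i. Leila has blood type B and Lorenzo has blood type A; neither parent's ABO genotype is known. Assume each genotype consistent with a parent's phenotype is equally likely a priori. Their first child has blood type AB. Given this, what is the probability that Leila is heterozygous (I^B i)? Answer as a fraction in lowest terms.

1/3

Possible genotypes: Leila ∈ {I^B I^B, I^B i}; Lorenzo ∈ {I^A I^A, I^A i}.
Weight each parental genotype pair by prior × P(type-AB child):
  I^B I^B × I^A I^A: posterior weight 4/9.
  I^B I^B × I^A i: posterior weight 2/9.
  I^B i × I^A I^A: posterior weight 2/9.
  I^B i × I^A i: posterior weight 1/9.
Sum the posterior weight over pairs where Leila is I^B i: 1/3.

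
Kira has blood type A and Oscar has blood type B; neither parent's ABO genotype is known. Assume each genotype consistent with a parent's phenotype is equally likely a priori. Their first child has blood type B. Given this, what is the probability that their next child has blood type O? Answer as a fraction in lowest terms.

1/12

Possible genotypes: Kira ∈ {I^A I^A, I^A i}; Oscar ∈ {I^B I^B, I^B i}.
Weight each parental genotype pair by prior × P(type-B child):
  I^A i × I^B I^B: posterior weight 2/3; P(next child type O) = 0.
  I^A i × I^B i: posterior weight 1/3; P(next child type O) = 1/4.
Weighted sum = 1/12.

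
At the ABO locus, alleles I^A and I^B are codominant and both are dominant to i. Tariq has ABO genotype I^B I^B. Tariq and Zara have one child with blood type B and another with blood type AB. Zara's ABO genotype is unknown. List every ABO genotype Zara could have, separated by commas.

For each candidate genotype of Zara, check whether crossing it with I^B I^B can produce every observed child phenotype.
  I^A I^A → possible child types {AB} ✗
  I^A I^B → possible child types {B, AB} ✓
  I^A i → possible child types {B, AB} ✓
  I^B I^B → possible child types {B} ✗
  I^B i → possible child types {B} ✗
  i i → possible child types {B} ✗

I^A I^B, I^A i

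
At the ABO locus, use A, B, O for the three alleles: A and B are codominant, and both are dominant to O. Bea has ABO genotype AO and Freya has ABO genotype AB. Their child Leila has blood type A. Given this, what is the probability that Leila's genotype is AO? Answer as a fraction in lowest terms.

1/2

Cross AO × AB → 1/4 AA, 1/4 AB, 1/4 AO, 1/4 BO.
Type-A genotypes among offspring: AA (1/4), AO (1/4); total 1/2.
P(AO | type A) = (1/4) / (1/2) = 1/2.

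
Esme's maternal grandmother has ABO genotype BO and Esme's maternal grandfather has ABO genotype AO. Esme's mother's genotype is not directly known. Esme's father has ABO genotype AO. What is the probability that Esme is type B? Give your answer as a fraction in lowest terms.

Esme's mother's ABO genotype from BO × AO: 1/4 AB, 1/4 AO, 1/4 BO, 1/4 OO.
Crossing each possibility with the father AO and summing P(type B): 1/4·1/4 + 1/4·0 + 1/4·1/4 + 1/4·0 = 1/8.

1/8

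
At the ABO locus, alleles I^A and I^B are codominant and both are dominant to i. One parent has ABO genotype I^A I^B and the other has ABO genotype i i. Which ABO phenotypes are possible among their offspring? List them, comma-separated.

A, B

Gametes from I^A I^B × i i give offspring ABO genotypes I^A i, I^B i, i.e. phenotypes A, B.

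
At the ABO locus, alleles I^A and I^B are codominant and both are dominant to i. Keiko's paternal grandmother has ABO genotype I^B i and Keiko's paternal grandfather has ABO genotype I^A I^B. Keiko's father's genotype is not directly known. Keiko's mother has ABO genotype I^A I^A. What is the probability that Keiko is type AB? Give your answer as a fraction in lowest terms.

1/2

Keiko's father's ABO genotype from I^B i × I^A I^B: 1/4 I^A I^B, 1/4 I^A i, 1/4 I^B I^B, 1/4 I^B i.
Crossing each possibility with the mother I^A I^A and summing P(type AB): 1/4·1/2 + 1/4·0 + 1/4·1 + 1/4·1/2 = 1/2.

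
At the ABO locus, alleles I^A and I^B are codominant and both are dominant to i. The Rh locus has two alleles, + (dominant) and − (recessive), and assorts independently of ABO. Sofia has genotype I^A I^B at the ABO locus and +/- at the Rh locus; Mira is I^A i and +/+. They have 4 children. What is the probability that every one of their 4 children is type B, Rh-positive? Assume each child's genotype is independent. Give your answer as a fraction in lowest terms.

ABO cross I^A I^B × I^A i → 1/2 A, 1/4 B, 1/4 AB.
Rh cross +/- × +/+ → 1 Rh+; so P(type B, Rh-positive) = 1/4 × 1 = 1/4 per child.
All 4 independent: (1/4)^4 = 1/256.

1/256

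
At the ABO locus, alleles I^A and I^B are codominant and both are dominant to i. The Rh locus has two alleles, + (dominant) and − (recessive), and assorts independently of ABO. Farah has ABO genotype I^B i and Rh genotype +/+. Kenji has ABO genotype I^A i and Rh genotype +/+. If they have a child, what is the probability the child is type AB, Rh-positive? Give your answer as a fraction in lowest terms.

1/4

ABO cross I^B i × I^A i → offspring phenotypes: 1/4 O, 1/4 A, 1/4 B, 1/4 AB.
Rh cross +/+ × +/+ → 1 Rh+.
Independent loci: P(type AB, Rh-positive) = 1/4 × 1 = 1/4.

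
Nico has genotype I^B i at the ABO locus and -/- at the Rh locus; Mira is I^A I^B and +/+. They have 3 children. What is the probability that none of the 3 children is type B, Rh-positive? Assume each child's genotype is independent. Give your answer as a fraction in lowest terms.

ABO cross I^B i × I^A I^B → 1/4 A, 1/2 B, 1/4 AB.
Rh cross -/- × +/+ → 1 Rh+; so P(type B, Rh-positive) = 1/2 × 1 = 1/2 per child.
P(not type B, Rh-positive) = 1/2 for one child; (1/2)^3 = 1/8.

1/8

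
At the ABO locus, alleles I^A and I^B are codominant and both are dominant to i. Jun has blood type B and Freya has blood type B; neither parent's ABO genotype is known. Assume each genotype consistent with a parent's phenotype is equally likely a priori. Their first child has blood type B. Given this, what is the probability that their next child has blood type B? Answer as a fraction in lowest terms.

19/20

Possible genotypes: Jun ∈ {I^B I^B, I^B i}; Freya ∈ {I^B I^B, I^B i}.
Weight each parental genotype pair by prior × P(type-B child):
  I^B I^B × I^B I^B: posterior weight 4/15; P(next child type B) = 1.
  I^B I^B × I^B i: posterior weight 4/15; P(next child type B) = 1.
  I^B i × I^B I^B: posterior weight 4/15; P(next child type B) = 1.
  I^B i × I^B i: posterior weight 1/5; P(next child type B) = 3/4.
Weighted sum = 19/20.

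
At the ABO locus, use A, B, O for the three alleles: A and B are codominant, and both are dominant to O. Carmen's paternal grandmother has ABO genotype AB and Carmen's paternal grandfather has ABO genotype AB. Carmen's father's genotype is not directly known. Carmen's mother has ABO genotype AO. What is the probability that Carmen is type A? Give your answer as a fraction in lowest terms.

Carmen's father's ABO genotype from AB × AB: 1/4 AA, 1/2 AB, 1/4 BB.
Crossing each possibility with the mother AO and summing P(type A): 1/4·1 + 1/2·1/2 + 1/4·0 = 1/2.

1/2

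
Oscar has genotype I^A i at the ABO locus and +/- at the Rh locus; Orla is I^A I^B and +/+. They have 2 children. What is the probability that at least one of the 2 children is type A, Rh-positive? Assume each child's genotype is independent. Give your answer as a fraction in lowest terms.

3/4

ABO cross I^A i × I^A I^B → 1/2 A, 1/4 B, 1/4 AB.
Rh cross +/- × +/+ → 1 Rh+; so P(type A, Rh-positive) = 1/2 × 1 = 1/2 per child.
P(none) = (1/2)^2 = 1/4; P(at least one) = 1 − 1/4 = 3/4.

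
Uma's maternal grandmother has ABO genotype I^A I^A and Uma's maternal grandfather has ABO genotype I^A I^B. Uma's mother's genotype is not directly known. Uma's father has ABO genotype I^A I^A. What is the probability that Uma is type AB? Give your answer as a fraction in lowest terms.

1/4

Uma's mother's ABO genotype from I^A I^A × I^A I^B: 1/2 I^A I^A, 1/2 I^A I^B.
Crossing each possibility with the father I^A I^A and summing P(type AB): 1/2·0 + 1/2·1/2 = 1/4.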